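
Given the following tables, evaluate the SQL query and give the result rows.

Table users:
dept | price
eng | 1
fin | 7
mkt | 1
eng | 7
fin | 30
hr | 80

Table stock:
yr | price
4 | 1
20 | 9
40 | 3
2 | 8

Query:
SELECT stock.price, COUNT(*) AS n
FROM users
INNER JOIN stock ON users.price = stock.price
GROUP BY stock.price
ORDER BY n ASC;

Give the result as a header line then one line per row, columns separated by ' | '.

After JOIN stock (2 rows):
users.dept | users.price | stock.yr | stock.price
eng | 1 | 4 | 1
mkt | 1 | 4 | 1
After GROUP BY (1 rows):
stock.price | n
1 | 2
After ORDER BY (1 rows):
stock.price | n
1 | 2

== RESULT ==
stock.price | n
1 | 2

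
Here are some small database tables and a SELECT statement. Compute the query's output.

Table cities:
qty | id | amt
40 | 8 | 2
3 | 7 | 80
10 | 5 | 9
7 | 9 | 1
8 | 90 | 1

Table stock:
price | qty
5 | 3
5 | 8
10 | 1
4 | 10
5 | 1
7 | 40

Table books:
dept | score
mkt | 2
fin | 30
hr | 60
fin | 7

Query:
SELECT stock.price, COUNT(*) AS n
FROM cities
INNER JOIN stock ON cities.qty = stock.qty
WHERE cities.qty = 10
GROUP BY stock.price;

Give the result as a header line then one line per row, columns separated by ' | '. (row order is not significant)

== RESULT ==
stock.price | n
4 | 1

Derivation:
After JOIN stock (4 rows):
cities.qty | cities.id | cities.amt | stock.price | stock.qty
40 | 8 | 2 | 7 | 40
3 | 7 | 80 | 5 | 3
10 | 5 | 9 | 4 | 10
8 | 90 | 1 | 5 | 8
After WHERE (1 rows):
cities.qty | cities.id | cities.amt | stock.price | stock.qty
10 | 5 | 9 | 4 | 10
After GROUP BY (1 rows):
stock.price | n
4 | 1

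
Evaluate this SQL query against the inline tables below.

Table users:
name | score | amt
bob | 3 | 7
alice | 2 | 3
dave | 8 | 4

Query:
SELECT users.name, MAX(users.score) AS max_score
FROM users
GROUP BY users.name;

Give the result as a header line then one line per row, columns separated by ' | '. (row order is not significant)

== RESULT ==
users.name | max_score
bob | 3
alice | 2
dave | 8

Derivation:
After GROUP BY (3 rows):
users.name | max_score
bob | 3
alice | 2
dave | 8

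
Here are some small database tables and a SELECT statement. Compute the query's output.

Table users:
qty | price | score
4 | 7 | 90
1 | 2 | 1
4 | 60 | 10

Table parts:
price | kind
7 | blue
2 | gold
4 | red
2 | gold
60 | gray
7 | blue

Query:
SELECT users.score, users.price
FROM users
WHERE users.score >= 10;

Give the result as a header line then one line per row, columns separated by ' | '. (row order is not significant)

== RESULT ==
users.score | users.price
90 | 7
10 | 60

Derivation:
After WHERE (2 rows):
users.qty | users.price | users.score
4 | 7 | 90
4 | 60 | 10
After SELECT (2 rows):
users.score | users.price
90 | 7
10 | 60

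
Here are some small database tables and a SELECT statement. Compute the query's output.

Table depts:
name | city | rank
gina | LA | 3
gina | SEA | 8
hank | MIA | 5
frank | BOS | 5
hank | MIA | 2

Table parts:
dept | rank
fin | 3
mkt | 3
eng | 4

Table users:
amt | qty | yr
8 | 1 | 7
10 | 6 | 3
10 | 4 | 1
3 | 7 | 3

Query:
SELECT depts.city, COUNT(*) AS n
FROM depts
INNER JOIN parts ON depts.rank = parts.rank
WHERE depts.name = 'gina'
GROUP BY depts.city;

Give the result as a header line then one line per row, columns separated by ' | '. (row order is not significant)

== RESULT ==
depts.city | n
LA | 2

Derivation:
After JOIN parts (2 rows):
depts.name | depts.city | depts.rank | parts.dept | parts.rank
gina | LA | 3 | fin | 3
gina | LA | 3 | mkt | 3
After WHERE (2 rows):
depts.name | depts.city | depts.rank | parts.dept | parts.rank
gina | LA | 3 | fin | 3
gina | LA | 3 | mkt | 3
After GROUP BY (1 rows):
depts.city | n
LA | 2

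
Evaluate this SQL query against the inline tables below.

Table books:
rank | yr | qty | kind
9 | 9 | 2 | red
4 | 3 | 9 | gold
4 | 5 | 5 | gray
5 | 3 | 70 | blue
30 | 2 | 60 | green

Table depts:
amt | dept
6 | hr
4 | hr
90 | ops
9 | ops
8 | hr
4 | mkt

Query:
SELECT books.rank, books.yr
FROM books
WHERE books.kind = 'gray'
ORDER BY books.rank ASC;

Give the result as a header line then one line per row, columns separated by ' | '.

After WHERE (1 rows):
books.rank | books.yr | books.qty | books.kind
4 | 5 | 5 | gray
After SELECT (1 rows):
books.rank | books.yr
4 | 5
After ORDER BY (1 rows):
books.rank | books.yr
4 | 5

== RESULT ==
books.rank | books.yr
4 | 5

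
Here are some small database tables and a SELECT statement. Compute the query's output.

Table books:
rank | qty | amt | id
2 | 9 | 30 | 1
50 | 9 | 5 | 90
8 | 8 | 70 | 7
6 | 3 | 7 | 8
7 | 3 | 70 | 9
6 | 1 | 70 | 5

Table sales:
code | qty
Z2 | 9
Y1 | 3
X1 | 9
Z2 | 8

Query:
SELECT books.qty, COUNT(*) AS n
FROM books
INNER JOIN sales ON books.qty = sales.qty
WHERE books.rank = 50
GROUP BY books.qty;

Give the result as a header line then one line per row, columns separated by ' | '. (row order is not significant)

After JOIN sales (7 rows):
books.rank | books.qty | books.amt | books.id | sales.code | sales.qty
2 | 9 | 30 | 1 | Z2 | 9
2 | 9 | 30 | 1 | X1 | 9
50 | 9 | 5 | 90 | Z2 | 9
50 | 9 | 5 | 90 | X1 | 9
8 | 8 | 70 | 7 | Z2 | 8
6 | 3 | 7 | 8 | Y1 | 3
7 | 3 | 70 | 9 | Y1 | 3
After WHERE (2 rows):
books.rank | books.qty | books.amt | books.id | sales.code | sales.qty
50 | 9 | 5 | 90 | Z2 | 9
50 | 9 | 5 | 90 | X1 | 9
After GROUP BY (1 rows):
books.qty | n
9 | 2

== RESULT ==
books.qty | n
9 | 2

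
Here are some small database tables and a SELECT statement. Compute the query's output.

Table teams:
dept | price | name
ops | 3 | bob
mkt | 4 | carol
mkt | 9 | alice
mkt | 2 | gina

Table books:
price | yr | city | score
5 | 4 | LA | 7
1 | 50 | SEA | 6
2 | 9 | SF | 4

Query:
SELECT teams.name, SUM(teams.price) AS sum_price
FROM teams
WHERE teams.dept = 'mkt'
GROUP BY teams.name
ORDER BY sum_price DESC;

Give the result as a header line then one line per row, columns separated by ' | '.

== RESULT ==
teams.name | sum_price
alice | 9
carol | 4
gina | 2

Derivation:
After WHERE (3 rows):
teams.dept | teams.price | teams.name
mkt | 4 | carol
mkt | 9 | alice
mkt | 2 | gina
After GROUP BY (3 rows):
teams.name | sum_price
carol | 4
alice | 9
gina | 2
After ORDER BY (3 rows):
teams.name | sum_price
alice | 9
carol | 4
gina | 2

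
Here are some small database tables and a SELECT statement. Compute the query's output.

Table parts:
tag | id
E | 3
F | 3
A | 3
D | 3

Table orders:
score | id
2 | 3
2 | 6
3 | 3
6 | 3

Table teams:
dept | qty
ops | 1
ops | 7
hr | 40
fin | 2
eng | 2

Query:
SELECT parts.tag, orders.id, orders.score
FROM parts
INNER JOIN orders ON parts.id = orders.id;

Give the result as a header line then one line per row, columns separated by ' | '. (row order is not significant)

== RESULT ==
parts.tag | orders.id | orders.score
E | 3 | 2
E | 3 | 3
E | 3 | 6
F | 3 | 2
F | 3 | 3
F | 3 | 6
A | 3 | 2
A | 3 | 3
A | 3 | 6
D | 3 | 2
D | 3 | 3
D | 3 | 6

Derivation:
After JOIN orders (12 rows):
parts.tag | parts.id | orders.score | orders.id
E | 3 | 2 | 3
E | 3 | 3 | 3
E | 3 | 6 | 3
F | 3 | 2 | 3
F | 3 | 3 | 3
F | 3 | 6 | 3
A | 3 | 2 | 3
A | 3 | 3 | 3
A | 3 | 6 | 3
D | 3 | 2 | 3
D | 3 | 3 | 3
D | 3 | 6 | 3
After SELECT (12 rows):
parts.tag | orders.id | orders.score
E | 3 | 2
E | 3 | 3
E | 3 | 6
F | 3 | 2
F | 3 | 3
F | 3 | 6
A | 3 | 2
A | 3 | 3
A | 3 | 6
D | 3 | 2
D | 3 | 3
D | 3 | 6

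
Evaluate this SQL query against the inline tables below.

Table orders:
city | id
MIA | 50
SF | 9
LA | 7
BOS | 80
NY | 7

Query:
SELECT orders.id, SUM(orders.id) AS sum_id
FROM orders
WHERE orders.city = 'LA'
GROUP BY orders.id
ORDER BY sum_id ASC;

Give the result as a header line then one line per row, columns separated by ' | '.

== RESULT ==
orders.id | sum_id
7 | 7

Derivation:
After WHERE (1 rows):
orders.city | orders.id
LA | 7
After GROUP BY (1 rows):
orders.id | sum_id
7 | 7
After ORDER BY (1 rows):
orders.id | sum_id
7 | 7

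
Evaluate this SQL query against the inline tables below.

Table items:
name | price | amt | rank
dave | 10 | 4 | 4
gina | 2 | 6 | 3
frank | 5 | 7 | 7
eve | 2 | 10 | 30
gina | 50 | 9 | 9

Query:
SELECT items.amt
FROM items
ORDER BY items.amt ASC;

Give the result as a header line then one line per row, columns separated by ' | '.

After SELECT (5 rows):
items.amt
4
6
7
10
9
After ORDER BY (5 rows):
items.amt
4
6
7
9
10

== RESULT ==
items.amt
4
6
7
9
10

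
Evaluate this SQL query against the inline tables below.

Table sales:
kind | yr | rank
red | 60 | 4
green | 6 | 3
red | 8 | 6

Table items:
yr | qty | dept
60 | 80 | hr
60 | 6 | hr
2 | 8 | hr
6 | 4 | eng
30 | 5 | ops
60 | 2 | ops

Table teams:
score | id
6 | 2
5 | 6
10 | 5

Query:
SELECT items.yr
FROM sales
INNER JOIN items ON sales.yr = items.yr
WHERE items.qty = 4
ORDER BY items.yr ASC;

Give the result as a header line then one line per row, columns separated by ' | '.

After JOIN items (4 rows):
sales.kind | sales.yr | sales.rank | items.yr | items.qty | items.dept
red | 60 | 4 | 60 | 80 | hr
red | 60 | 4 | 60 | 6 | hr
red | 60 | 4 | 60 | 2 | ops
green | 6 | 3 | 6 | 4 | eng
After WHERE (1 rows):
sales.kind | sales.yr | sales.rank | items.yr | items.qty | items.dept
green | 6 | 3 | 6 | 4 | eng
After SELECT (1 rows):
items.yr
6
After ORDER BY (1 rows):
items.yr
6

== RESULT ==
items.yr
6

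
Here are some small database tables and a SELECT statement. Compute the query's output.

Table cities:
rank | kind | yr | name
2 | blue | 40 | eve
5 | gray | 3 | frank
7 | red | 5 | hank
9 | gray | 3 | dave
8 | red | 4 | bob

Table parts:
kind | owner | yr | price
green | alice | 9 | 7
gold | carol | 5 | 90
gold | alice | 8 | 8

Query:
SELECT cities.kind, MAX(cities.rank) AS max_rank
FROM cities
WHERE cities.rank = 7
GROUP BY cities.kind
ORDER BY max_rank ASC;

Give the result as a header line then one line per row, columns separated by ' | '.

== RESULT ==
cities.kind | max_rank
red | 7

Derivation:
After WHERE (1 rows):
cities.rank | cities.kind | cities.yr | cities.name
7 | red | 5 | hank
After GROUP BY (1 rows):
cities.kind | max_rank
red | 7
After ORDER BY (1 rows):
cities.kind | max_rank
red | 7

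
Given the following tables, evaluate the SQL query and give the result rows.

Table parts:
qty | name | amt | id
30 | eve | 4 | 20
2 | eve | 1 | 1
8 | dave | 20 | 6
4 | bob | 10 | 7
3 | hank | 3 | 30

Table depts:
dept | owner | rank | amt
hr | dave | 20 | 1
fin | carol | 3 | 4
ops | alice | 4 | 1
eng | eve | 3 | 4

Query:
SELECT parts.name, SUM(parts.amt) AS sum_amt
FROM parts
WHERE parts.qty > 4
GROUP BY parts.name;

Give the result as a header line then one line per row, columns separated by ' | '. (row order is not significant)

== RESULT ==
parts.name | sum_amt
eve | 4
dave | 20

Derivation:
After WHERE (2 rows):
parts.qty | parts.name | parts.amt | parts.id
30 | eve | 4 | 20
8 | dave | 20 | 6
After GROUP BY (2 rows):
parts.name | sum_amt
eve | 4
dave | 20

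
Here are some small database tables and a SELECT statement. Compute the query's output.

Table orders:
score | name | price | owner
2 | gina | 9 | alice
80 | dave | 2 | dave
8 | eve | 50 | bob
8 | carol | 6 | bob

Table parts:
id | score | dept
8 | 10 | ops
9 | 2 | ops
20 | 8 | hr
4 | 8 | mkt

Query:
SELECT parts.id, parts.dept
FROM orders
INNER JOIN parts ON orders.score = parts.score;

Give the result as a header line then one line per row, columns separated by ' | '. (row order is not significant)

After JOIN parts (5 rows):
orders.score | orders.name | orders.price | orders.owner | parts.id | parts.score | parts.dept
2 | gina | 9 | alice | 9 | 2 | ops
8 | eve | 50 | bob | 20 | 8 | hr
8 | eve | 50 | bob | 4 | 8 | mkt
8 | carol | 6 | bob | 20 | 8 | hr
8 | carol | 6 | bob | 4 | 8 | mkt
After SELECT (5 rows):
parts.id | parts.dept
9 | ops
20 | hr
4 | mkt
20 | hr
4 | mkt

== RESULT ==
parts.id | parts.dept
9 | ops
20 | hr
4 | mkt
20 | hr
4 | mkt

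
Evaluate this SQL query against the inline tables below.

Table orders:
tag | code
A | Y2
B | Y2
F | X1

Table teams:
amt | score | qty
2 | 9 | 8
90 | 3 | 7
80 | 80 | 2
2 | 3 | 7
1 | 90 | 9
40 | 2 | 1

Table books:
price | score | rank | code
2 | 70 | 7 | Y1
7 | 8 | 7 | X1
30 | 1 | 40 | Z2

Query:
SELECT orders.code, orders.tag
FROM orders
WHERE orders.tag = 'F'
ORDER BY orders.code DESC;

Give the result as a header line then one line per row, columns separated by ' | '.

== RESULT ==
orders.code | orders.tag
X1 | F

Derivation:
After WHERE (1 rows):
orders.tag | orders.code
F | X1
After SELECT (1 rows):
orders.code | orders.tag
X1 | F
After ORDER BY (1 rows):
orders.code | orders.tag
X1 | F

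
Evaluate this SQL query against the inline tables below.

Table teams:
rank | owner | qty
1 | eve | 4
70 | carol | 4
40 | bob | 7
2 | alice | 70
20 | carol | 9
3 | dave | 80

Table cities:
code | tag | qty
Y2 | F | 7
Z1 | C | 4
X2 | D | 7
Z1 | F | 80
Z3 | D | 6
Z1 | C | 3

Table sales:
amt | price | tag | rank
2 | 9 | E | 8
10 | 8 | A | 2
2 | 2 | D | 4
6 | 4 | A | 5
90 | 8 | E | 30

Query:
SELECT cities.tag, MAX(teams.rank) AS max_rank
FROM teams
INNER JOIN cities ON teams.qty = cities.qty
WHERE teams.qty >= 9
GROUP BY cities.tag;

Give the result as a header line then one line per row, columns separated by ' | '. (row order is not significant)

== RESULT ==
cities.tag | max_rank
F | 3

Derivation:
After JOIN cities (5 rows):
teams.rank | teams.owner | teams.qty | cities.code | cities.tag | cities.qty
1 | eve | 4 | Z1 | C | 4
70 | carol | 4 | Z1 | C | 4
40 | bob | 7 | Y2 | F | 7
40 | bob | 7 | X2 | D | 7
3 | dave | 80 | Z1 | F | 80
After WHERE (1 rows):
teams.rank | teams.owner | teams.qty | cities.code | cities.tag | cities.qty
3 | dave | 80 | Z1 | F | 80
After GROUP BY (1 rows):
cities.tag | max_rank
F | 3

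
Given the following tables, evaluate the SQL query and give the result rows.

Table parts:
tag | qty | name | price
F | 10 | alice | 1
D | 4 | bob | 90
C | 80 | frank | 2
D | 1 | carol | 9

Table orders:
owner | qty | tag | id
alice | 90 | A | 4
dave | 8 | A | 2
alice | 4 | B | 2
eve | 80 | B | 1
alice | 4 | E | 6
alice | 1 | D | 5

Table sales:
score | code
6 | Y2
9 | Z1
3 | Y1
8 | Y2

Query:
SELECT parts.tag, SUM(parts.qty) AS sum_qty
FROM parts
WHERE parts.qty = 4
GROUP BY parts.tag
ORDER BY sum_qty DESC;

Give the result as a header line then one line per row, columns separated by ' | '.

== RESULT ==
parts.tag | sum_qty
D | 4

Derivation:
After WHERE (1 rows):
parts.tag | parts.qty | parts.name | parts.price
D | 4 | bob | 90
After GROUP BY (1 rows):
parts.tag | sum_qty
D | 4
After ORDER BY (1 rows):
parts.tag | sum_qty
D | 4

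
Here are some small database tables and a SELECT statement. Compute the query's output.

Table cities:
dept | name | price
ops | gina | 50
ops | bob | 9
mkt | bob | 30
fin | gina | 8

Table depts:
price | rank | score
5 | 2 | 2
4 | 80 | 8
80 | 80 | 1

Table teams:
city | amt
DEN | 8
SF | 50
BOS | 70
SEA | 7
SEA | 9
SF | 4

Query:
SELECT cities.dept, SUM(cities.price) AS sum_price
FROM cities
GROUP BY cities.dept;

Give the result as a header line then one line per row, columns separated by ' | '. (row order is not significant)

== RESULT ==
cities.dept | sum_price
ops | 59
mkt | 30
fin | 8

Derivation:
After GROUP BY (3 rows):
cities.dept | sum_price
ops | 59
mkt | 30
fin | 8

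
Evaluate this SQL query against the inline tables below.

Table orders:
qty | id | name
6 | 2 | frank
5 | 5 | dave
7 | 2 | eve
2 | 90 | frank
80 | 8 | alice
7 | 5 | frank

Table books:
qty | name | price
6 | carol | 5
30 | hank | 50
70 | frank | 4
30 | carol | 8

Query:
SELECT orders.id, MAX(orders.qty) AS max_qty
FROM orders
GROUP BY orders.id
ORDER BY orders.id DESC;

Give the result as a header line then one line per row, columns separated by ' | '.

== RESULT ==
orders.id | max_qty
90 | 2
8 | 80
5 | 7
2 | 7

Derivation:
After GROUP BY (4 rows):
orders.id | max_qty
2 | 7
5 | 7
90 | 2
8 | 80
After ORDER BY (4 rows):
orders.id | max_qty
90 | 2
8 | 80
5 | 7
2 | 7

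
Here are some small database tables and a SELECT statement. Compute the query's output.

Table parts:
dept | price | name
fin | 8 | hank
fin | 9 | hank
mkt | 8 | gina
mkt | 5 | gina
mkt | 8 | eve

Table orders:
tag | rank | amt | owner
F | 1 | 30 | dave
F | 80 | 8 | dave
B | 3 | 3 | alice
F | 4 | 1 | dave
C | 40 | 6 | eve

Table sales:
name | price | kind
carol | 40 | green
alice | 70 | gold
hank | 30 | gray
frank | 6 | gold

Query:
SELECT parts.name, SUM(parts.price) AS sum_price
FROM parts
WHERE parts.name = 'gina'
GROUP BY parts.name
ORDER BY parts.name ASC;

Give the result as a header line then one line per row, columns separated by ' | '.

== RESULT ==
parts.name | sum_price
gina | 13

Derivation:
After WHERE (2 rows):
parts.dept | parts.price | parts.name
mkt | 8 | gina
mkt | 5 | gina
After GROUP BY (1 rows):
parts.name | sum_price
gina | 13
After ORDER BY (1 rows):
parts.name | sum_price
gina | 13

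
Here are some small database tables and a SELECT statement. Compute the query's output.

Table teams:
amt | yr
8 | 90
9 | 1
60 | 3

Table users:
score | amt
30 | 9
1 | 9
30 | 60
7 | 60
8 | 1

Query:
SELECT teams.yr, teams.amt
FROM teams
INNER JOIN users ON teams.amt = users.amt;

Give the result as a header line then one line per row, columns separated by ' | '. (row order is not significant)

== RESULT ==
teams.yr | teams.amt
1 | 9
1 | 9
3 | 60
3 | 60

Derivation:
After JOIN users (4 rows):
teams.amt | teams.yr | users.score | users.amt
9 | 1 | 30 | 9
9 | 1 | 1 | 9
60 | 3 | 30 | 60
60 | 3 | 7 | 60
After SELECT (4 rows):
teams.yr | teams.amt
1 | 9
1 | 9
3 | 60
3 | 60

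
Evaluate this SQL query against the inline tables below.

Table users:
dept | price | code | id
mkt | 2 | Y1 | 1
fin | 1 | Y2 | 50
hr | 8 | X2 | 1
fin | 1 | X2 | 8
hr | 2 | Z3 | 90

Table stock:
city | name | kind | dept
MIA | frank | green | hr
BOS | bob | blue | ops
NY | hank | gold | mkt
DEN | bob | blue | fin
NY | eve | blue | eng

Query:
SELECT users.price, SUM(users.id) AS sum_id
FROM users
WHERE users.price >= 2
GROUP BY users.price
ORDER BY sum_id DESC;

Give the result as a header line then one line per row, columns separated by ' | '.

== RESULT ==
users.price | sum_id
2 | 91
8 | 1

Derivation:
After WHERE (3 rows):
users.dept | users.price | users.code | users.id
mkt | 2 | Y1 | 1
hr | 8 | X2 | 1
hr | 2 | Z3 | 90
After GROUP BY (2 rows):
users.price | sum_id
2 | 91
8 | 1
After ORDER BY (2 rows):
users.price | sum_id
2 | 91
8 | 1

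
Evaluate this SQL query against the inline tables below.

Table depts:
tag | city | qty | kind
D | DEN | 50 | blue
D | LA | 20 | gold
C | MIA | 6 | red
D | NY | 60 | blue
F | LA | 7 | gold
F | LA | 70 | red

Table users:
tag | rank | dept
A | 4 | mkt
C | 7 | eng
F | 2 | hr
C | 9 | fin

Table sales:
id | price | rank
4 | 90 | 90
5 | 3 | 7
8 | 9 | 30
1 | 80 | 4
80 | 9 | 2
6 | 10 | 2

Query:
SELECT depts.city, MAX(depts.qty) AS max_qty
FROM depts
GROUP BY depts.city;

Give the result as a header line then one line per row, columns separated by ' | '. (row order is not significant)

== RESULT ==
depts.city | max_qty
DEN | 50
LA | 70
MIA | 6
NY | 60

Derivation:
After GROUP BY (4 rows):
depts.city | max_qty
DEN | 50
LA | 70
MIA | 6
NY | 60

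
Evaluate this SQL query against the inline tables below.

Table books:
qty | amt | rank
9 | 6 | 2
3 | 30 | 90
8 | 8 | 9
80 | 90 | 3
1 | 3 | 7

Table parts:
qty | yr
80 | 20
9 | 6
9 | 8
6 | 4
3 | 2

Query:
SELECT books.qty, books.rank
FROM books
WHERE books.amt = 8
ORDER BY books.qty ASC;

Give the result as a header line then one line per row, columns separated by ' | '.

== RESULT ==
books.qty | books.rank
8 | 9

Derivation:
After WHERE (1 rows):
books.qty | books.amt | books.rank
8 | 8 | 9
After SELECT (1 rows):
books.qty | books.rank
8 | 9
After ORDER BY (1 rows):
books.qty | books.rank
8 | 9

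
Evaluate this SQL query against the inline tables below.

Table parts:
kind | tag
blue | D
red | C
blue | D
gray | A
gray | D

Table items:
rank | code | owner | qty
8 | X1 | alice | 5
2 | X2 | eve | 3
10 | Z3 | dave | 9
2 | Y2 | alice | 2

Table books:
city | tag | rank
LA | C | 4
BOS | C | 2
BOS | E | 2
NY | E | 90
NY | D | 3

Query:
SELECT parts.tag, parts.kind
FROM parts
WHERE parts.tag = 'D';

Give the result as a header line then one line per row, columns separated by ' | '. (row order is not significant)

== RESULT ==
parts.tag | parts.kind
D | blue
D | blue
D | gray

Derivation:
After WHERE (3 rows):
parts.kind | parts.tag
blue | D
blue | D
gray | D
After SELECT (3 rows):
parts.tag | parts.kind
D | blue
D | blue
D | gray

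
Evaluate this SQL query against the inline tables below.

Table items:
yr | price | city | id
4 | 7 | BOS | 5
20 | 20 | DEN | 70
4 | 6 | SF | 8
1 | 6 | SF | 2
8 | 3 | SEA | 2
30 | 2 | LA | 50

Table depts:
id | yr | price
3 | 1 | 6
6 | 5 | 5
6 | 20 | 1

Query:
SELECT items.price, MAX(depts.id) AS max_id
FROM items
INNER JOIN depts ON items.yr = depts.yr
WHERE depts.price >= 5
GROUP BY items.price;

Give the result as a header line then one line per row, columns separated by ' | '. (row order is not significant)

== RESULT ==
items.price | max_id
6 | 3

Derivation:
After JOIN depts (2 rows):
items.yr | items.price | items.city | items.id | depts.id | depts.yr | depts.price
20 | 20 | DEN | 70 | 6 | 20 | 1
1 | 6 | SF | 2 | 3 | 1 | 6
After WHERE (1 rows):
items.yr | items.price | items.city | items.id | depts.id | depts.yr | depts.price
1 | 6 | SF | 2 | 3 | 1 | 6
After GROUP BY (1 rows):
items.price | max_id
6 | 3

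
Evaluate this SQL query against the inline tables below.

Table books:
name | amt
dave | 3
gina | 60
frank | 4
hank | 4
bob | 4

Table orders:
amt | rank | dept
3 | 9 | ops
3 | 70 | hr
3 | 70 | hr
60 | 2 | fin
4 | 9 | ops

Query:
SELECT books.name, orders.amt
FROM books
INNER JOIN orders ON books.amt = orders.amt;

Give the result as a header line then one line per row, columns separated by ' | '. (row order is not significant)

After JOIN orders (7 rows):
books.name | books.amt | orders.amt | orders.rank | orders.dept
dave | 3 | 3 | 9 | ops
dave | 3 | 3 | 70 | hr
dave | 3 | 3 | 70 | hr
gina | 60 | 60 | 2 | fin
frank | 4 | 4 | 9 | ops
hank | 4 | 4 | 9 | ops
bob | 4 | 4 | 9 | ops
After SELECT (7 rows):
books.name | orders.amt
dave | 3
dave | 3
dave | 3
gina | 60
frank | 4
hank | 4
bob | 4

== RESULT ==
books.name | orders.amt
dave | 3
dave | 3
dave | 3
gina | 60
frank | 4
hank | 4
bob | 4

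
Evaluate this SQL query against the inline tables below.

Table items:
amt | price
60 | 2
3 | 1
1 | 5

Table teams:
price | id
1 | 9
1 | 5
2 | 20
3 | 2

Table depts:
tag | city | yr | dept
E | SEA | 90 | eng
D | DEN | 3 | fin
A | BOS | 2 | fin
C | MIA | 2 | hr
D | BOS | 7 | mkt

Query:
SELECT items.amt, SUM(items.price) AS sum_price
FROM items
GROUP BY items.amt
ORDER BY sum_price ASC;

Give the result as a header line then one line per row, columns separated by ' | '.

== RESULT ==
items.amt | sum_price
3 | 1
60 | 2
1 | 5

Derivation:
After GROUP BY (3 rows):
items.amt | sum_price
60 | 2
3 | 1
1 | 5
After ORDER BY (3 rows):
items.amt | sum_price
3 | 1
60 | 2
1 | 5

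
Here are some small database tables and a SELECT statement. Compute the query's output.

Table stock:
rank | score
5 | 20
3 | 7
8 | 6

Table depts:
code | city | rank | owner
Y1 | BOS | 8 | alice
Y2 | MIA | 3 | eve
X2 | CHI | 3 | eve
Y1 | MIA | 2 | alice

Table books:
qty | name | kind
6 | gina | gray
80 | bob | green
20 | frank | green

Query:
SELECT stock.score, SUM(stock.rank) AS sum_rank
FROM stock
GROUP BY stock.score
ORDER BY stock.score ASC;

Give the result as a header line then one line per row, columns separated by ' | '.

After GROUP BY (3 rows):
stock.score | sum_rank
20 | 5
7 | 3
6 | 8
After ORDER BY (3 rows):
stock.score | sum_rank
6 | 8
7 | 3
20 | 5

== RESULT ==
stock.score | sum_rank
6 | 8
7 | 3
20 | 5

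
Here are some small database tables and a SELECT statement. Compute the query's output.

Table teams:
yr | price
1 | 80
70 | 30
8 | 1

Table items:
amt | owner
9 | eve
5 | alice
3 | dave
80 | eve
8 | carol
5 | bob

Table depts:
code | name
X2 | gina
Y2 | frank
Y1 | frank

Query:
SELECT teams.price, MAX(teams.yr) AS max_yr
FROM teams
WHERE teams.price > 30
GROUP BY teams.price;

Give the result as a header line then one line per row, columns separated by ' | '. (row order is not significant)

After WHERE (1 rows):
teams.yr | teams.price
1 | 80
After GROUP BY (1 rows):
teams.price | max_yr
80 | 1

== RESULT ==
teams.price | max_yr
80 | 1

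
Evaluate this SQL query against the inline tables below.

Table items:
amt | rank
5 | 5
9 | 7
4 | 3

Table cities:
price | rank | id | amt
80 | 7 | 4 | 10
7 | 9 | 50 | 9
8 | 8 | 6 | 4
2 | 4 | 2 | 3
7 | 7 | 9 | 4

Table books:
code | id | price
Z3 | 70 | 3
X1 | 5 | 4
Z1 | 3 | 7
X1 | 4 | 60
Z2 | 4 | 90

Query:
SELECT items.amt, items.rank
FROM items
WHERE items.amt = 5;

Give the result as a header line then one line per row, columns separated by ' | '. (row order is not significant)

After WHERE (1 rows):
items.amt | items.rank
5 | 5
After SELECT (1 rows):
items.amt | items.rank
5 | 5

== RESULT ==
items.amt | items.rank
5 | 5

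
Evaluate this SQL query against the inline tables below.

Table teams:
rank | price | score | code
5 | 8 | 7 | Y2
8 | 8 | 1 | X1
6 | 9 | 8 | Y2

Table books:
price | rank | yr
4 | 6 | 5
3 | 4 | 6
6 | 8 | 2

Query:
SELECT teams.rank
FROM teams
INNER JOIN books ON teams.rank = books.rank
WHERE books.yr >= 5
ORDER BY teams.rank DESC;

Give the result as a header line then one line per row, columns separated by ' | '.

After JOIN books (2 rows):
teams.rank | teams.price | teams.score | teams.code | books.price | books.rank | books.yr
8 | 8 | 1 | X1 | 6 | 8 | 2
6 | 9 | 8 | Y2 | 4 | 6 | 5
After WHERE (1 rows):
teams.rank | teams.price | teams.score | teams.code | books.price | books.rank | books.yr
6 | 9 | 8 | Y2 | 4 | 6 | 5
After SELECT (1 rows):
teams.rank
6
After ORDER BY (1 rows):
teams.rank
6

== RESULT ==
teams.rank
6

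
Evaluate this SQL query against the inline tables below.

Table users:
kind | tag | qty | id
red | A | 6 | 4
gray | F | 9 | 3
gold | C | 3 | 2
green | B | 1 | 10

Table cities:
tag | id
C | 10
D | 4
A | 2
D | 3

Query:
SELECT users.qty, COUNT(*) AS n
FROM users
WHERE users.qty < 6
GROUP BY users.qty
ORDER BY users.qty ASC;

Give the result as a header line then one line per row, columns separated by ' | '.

== RESULT ==
users.qty | n
1 | 1
3 | 1

Derivation:
After WHERE (2 rows):
users.kind | users.tag | users.qty | users.id
gold | C | 3 | 2
green | B | 1 | 10
After GROUP BY (2 rows):
users.qty | n
3 | 1
1 | 1
After ORDER BY (2 rows):
users.qty | n
1 | 1
3 | 1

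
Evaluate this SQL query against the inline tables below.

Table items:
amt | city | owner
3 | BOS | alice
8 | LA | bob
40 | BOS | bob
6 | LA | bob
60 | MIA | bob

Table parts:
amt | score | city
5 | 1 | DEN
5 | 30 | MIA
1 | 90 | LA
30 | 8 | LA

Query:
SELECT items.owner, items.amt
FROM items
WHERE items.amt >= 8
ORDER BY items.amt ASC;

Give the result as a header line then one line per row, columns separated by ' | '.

After WHERE (3 rows):
items.amt | items.city | items.owner
8 | LA | bob
40 | BOS | bob
60 | MIA | bob
After SELECT (3 rows):
items.owner | items.amt
bob | 8
bob | 40
bob | 60
After ORDER BY (3 rows):
items.owner | items.amt
bob | 8
bob | 40
bob | 60

== RESULT ==
items.owner | items.amt
bob | 8
bob | 40
bob | 60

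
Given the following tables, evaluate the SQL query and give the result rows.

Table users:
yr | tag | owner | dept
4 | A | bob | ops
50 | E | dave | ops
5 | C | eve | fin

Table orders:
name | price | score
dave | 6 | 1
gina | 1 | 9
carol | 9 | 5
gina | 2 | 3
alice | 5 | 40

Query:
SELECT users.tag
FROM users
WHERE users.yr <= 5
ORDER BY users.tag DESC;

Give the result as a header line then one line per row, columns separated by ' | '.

== RESULT ==
users.tag
C
A

Derivation:
After WHERE (2 rows):
users.yr | users.tag | users.owner | users.dept
4 | A | bob | ops
5 | C | eve | fin
After SELECT (2 rows):
users.tag
A
C
After ORDER BY (2 rows):
users.tag
C
A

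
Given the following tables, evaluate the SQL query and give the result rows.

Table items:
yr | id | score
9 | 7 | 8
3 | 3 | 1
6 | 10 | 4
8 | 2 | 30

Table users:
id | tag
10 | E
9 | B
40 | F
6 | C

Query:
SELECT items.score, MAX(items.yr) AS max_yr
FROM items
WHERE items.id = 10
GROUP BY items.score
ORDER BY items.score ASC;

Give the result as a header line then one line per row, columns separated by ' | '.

After WHERE (1 rows):
items.yr | items.id | items.score
6 | 10 | 4
After GROUP BY (1 rows):
items.score | max_yr
4 | 6
After ORDER BY (1 rows):
items.score | max_yr
4 | 6

== RESULT ==
items.score | max_yr
4 | 6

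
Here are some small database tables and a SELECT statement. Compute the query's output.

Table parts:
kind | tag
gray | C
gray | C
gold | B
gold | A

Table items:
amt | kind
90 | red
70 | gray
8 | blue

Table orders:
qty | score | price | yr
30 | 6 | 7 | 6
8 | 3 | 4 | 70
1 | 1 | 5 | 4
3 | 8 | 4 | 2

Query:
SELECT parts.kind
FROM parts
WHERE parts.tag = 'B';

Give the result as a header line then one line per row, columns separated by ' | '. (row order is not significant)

After WHERE (1 rows):
parts.kind | parts.tag
gold | B
After SELECT (1 rows):
parts.kind
gold

== RESULT ==
parts.kind
gold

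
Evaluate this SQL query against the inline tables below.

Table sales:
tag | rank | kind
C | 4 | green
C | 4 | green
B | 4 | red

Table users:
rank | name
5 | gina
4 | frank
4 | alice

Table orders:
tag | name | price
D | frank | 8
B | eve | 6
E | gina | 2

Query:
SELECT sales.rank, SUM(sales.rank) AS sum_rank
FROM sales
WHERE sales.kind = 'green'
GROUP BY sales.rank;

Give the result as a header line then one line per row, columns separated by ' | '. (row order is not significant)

== RESULT ==
sales.rank | sum_rank
4 | 8

Derivation:
After WHERE (2 rows):
sales.tag | sales.rank | sales.kind
C | 4 | green
C | 4 | green
After GROUP BY (1 rows):
sales.rank | sum_rank
4 | 8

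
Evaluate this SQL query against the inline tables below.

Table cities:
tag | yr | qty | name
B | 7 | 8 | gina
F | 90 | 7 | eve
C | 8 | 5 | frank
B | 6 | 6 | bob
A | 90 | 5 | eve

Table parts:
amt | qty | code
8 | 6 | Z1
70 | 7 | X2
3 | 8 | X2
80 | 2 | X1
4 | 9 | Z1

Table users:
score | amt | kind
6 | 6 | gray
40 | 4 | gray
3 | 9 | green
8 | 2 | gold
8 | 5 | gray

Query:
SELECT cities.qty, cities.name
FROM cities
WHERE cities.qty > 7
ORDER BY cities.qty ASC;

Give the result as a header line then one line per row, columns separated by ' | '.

After WHERE (1 rows):
cities.tag | cities.yr | cities.qty | cities.name
B | 7 | 8 | gina
After SELECT (1 rows):
cities.qty | cities.name
8 | gina
After ORDER BY (1 rows):
cities.qty | cities.name
8 | gina

== RESULT ==
cities.qty | cities.name
8 | gina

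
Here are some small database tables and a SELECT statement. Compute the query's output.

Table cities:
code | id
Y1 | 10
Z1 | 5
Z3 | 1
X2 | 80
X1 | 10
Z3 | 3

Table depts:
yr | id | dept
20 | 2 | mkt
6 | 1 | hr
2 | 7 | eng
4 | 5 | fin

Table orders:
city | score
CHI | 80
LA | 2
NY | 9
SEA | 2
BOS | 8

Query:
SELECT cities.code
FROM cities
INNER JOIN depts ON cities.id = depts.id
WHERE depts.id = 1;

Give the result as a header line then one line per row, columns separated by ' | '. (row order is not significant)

== RESULT ==
cities.code
Z3

Derivation:
After JOIN depts (2 rows):
cities.code | cities.id | depts.yr | depts.id | depts.dept
Z1 | 5 | 4 | 5 | fin
Z3 | 1 | 6 | 1 | hr
After WHERE (1 rows):
cities.code | cities.id | depts.yr | depts.id | depts.dept
Z3 | 1 | 6 | 1 | hr
After SELECT (1 rows):
cities.code
Z3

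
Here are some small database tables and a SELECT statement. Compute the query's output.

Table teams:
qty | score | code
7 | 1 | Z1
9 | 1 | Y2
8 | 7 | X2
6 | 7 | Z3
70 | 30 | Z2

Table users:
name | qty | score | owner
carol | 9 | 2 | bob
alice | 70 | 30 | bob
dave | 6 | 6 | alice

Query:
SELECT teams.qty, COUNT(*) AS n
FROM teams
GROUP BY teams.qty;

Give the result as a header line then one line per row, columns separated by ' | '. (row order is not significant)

== RESULT ==
teams.qty | n
7 | 1
9 | 1
8 | 1
6 | 1
70 | 1

Derivation:
After GROUP BY (5 rows):
teams.qty | n
7 | 1
9 | 1
8 | 1
6 | 1
70 | 1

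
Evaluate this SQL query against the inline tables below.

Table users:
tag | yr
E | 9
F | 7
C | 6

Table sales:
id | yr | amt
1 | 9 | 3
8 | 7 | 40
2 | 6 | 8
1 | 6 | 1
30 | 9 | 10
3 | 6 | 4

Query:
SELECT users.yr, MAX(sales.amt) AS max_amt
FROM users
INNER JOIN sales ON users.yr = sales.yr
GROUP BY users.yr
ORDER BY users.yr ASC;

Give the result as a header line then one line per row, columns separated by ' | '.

== RESULT ==
users.yr | max_amt
6 | 8
7 | 40
9 | 10

Derivation:
After JOIN sales (6 rows):
users.tag | users.yr | sales.id | sales.yr | sales.amt
E | 9 | 1 | 9 | 3
E | 9 | 30 | 9 | 10
F | 7 | 8 | 7 | 40
C | 6 | 2 | 6 | 8
C | 6 | 1 | 6 | 1
C | 6 | 3 | 6 | 4
After GROUP BY (3 rows):
users.yr | max_amt
9 | 10
7 | 40
6 | 8
After ORDER BY (3 rows):
users.yr | max_amt
6 | 8
7 | 40
9 | 10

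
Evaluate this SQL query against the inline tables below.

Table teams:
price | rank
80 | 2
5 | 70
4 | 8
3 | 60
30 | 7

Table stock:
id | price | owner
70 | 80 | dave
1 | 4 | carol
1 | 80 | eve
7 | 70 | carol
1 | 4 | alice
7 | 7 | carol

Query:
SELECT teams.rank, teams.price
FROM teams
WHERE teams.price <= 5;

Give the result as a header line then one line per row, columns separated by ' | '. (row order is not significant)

After WHERE (3 rows):
teams.price | teams.rank
5 | 70
4 | 8
3 | 60
After SELECT (3 rows):
teams.rank | teams.price
70 | 5
8 | 4
60 | 3

== RESULT ==
teams.rank | teams.price
70 | 5
8 | 4
60 | 3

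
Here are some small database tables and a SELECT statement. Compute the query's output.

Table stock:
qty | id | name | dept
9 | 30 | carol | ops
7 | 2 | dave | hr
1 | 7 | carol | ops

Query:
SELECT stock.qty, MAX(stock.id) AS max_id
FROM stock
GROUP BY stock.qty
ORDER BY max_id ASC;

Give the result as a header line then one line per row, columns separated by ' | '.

== RESULT ==
stock.qty | max_id
7 | 2
1 | 7
9 | 30

Derivation:
After GROUP BY (3 rows):
stock.qty | max_id
9 | 30
7 | 2
1 | 7
After ORDER BY (3 rows):
stock.qty | max_id
7 | 2
1 | 7
9 | 30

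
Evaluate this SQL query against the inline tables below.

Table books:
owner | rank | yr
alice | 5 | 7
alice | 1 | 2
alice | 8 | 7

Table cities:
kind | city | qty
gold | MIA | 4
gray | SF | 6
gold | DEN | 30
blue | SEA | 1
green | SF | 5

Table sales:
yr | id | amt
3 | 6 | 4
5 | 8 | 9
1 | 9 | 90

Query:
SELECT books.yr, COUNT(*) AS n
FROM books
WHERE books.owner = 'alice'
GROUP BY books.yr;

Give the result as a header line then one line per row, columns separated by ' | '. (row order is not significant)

After WHERE (3 rows):
books.owner | books.rank | books.yr
alice | 5 | 7
alice | 1 | 2
alice | 8 | 7
After GROUP BY (2 rows):
books.yr | n
7 | 2
2 | 1

== RESULT ==
books.yr | n
7 | 2
2 | 1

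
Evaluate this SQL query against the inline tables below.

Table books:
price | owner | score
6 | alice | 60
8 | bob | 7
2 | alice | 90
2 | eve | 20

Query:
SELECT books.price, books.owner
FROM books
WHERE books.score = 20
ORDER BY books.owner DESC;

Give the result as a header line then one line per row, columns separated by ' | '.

== RESULT ==
books.price | books.owner
2 | eve

Derivation:
After WHERE (1 rows):
books.price | books.owner | books.score
2 | eve | 20
After SELECT (1 rows):
books.price | books.owner
2 | eve
After ORDER BY (1 rows):
books.price | books.owner
2 | eve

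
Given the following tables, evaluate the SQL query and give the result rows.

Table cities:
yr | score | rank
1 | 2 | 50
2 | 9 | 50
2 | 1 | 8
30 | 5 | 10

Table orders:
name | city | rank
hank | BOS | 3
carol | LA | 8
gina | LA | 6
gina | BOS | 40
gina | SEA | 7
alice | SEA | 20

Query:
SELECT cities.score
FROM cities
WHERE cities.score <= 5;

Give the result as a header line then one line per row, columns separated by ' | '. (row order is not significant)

== RESULT ==
cities.score
2
1
5

Derivation:
After WHERE (3 rows):
cities.yr | cities.score | cities.rank
1 | 2 | 50
2 | 1 | 8
30 | 5 | 10
After SELECT (3 rows):
cities.score
2
1
5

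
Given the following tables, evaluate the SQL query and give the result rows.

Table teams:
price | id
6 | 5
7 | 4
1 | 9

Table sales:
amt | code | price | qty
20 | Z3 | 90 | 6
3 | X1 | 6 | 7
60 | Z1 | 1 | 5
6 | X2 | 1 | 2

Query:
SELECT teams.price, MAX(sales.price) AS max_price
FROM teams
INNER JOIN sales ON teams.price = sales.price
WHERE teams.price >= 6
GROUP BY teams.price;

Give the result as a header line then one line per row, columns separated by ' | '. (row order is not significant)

After JOIN sales (3 rows):
teams.price | teams.id | sales.amt | sales.code | sales.price | sales.qty
6 | 5 | 3 | X1 | 6 | 7
1 | 9 | 60 | Z1 | 1 | 5
1 | 9 | 6 | X2 | 1 | 2
After WHERE (1 rows):
teams.price | teams.id | sales.amt | sales.code | sales.price | sales.qty
6 | 5 | 3 | X1 | 6 | 7
After GROUP BY (1 rows):
teams.price | max_price
6 | 6

== RESULT ==
teams.price | max_price
6 | 6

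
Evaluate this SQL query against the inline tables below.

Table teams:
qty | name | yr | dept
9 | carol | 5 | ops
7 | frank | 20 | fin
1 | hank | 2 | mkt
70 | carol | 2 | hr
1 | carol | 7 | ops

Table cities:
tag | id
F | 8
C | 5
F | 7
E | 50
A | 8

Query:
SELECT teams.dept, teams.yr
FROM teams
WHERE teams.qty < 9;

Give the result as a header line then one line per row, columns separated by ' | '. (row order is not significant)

== RESULT ==
teams.dept | teams.yr
fin | 20
mkt | 2
ops | 7

Derivation:
After WHERE (3 rows):
teams.qty | teams.name | teams.yr | teams.dept
7 | frank | 20 | fin
1 | hank | 2 | mkt
1 | carol | 7 | ops
After SELECT (3 rows):
teams.dept | teams.yr
fin | 20
mkt | 2
ops | 7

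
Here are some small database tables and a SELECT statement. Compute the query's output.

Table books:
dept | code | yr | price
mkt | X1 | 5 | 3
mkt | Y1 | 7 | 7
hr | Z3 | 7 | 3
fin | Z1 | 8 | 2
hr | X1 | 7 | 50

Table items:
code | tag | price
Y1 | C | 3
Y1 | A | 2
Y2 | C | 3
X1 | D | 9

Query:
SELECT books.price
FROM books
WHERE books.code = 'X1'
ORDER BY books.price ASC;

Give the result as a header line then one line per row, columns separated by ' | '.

After WHERE (2 rows):
books.dept | books.code | books.yr | books.price
mkt | X1 | 5 | 3
hr | X1 | 7 | 50
After SELECT (2 rows):
books.price
3
50
After ORDER BY (2 rows):
books.price
3
50

== RESULT ==
books.price
3
50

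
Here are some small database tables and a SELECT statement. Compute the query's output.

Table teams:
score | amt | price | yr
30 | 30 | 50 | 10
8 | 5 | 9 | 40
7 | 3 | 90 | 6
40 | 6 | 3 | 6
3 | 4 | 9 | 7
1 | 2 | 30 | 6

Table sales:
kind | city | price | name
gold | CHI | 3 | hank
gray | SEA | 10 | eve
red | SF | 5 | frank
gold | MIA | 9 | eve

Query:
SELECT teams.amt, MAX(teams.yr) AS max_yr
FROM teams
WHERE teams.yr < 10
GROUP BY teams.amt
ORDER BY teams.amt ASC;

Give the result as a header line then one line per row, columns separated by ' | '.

After WHERE (4 rows):
teams.score | teams.amt | teams.price | teams.yr
7 | 3 | 90 | 6
40 | 6 | 3 | 6
3 | 4 | 9 | 7
1 | 2 | 30 | 6
After GROUP BY (4 rows):
teams.amt | max_yr
3 | 6
6 | 6
4 | 7
2 | 6
After ORDER BY (4 rows):
teams.amt | max_yr
2 | 6
3 | 6
4 | 7
6 | 6

== RESULT ==
teams.amt | max_yr
2 | 6
3 | 6
4 | 7
6 | 6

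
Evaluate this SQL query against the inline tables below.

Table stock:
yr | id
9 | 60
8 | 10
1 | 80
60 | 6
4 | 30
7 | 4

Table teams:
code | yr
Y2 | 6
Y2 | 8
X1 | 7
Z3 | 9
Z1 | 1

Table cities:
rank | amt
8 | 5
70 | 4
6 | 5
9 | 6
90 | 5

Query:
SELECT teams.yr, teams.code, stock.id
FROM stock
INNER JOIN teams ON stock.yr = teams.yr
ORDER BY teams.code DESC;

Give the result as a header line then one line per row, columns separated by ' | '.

After JOIN teams (4 rows):
stock.yr | stock.id | teams.code | teams.yr
9 | 60 | Z3 | 9
8 | 10 | Y2 | 8
1 | 80 | Z1 | 1
7 | 4 | X1 | 7
After SELECT (4 rows):
teams.yr | teams.code | stock.id
9 | Z3 | 60
8 | Y2 | 10
1 | Z1 | 80
7 | X1 | 4
After ORDER BY (4 rows):
teams.yr | teams.code | stock.id
9 | Z3 | 60
1 | Z1 | 80
8 | Y2 | 10
7 | X1 | 4

== RESULT ==
teams.yr | teams.code | stock.id
9 | Z3 | 60
1 | Z1 | 80
8 | Y2 | 10
7 | X1 | 4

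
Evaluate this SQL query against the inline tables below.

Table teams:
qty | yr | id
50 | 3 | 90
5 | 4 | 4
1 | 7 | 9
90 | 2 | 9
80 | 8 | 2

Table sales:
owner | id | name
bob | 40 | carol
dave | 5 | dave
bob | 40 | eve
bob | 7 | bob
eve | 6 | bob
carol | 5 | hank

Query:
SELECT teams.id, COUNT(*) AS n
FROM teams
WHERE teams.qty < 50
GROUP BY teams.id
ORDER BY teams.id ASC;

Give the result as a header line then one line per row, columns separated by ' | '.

== RESULT ==
teams.id | n
4 | 1
9 | 1

Derivation:
After WHERE (2 rows):
teams.qty | teams.yr | teams.id
5 | 4 | 4
1 | 7 | 9
After GROUP BY (2 rows):
teams.id | n
4 | 1
9 | 1
After ORDER BY (2 rows):
teams.id | n
4 | 1
9 | 1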